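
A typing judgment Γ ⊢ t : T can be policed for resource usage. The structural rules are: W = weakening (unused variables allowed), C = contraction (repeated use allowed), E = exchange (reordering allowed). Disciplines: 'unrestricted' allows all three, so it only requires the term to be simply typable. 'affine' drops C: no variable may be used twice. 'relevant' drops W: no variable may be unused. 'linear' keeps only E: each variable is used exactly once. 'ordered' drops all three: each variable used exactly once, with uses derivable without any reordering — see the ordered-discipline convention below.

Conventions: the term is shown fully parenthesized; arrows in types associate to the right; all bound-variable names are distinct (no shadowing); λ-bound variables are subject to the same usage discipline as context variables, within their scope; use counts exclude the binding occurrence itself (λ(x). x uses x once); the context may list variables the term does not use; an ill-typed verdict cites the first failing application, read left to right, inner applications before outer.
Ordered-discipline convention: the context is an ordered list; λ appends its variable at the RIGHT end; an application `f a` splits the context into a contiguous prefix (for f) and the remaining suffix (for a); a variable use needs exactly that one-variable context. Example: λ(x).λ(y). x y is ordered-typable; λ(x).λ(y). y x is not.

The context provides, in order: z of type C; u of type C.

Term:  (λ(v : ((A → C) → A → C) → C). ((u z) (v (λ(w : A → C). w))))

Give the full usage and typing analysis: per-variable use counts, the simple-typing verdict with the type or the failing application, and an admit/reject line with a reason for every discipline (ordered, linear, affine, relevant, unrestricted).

use counts: z: 1×, u: 1×, v (λ-bound): 1×, w (λ-bound): 1×
use order (left to right): u, z, v, w
typing: ill-typed: can't apply a value of type C
ordered: ✗, fails simple typing
linear: ✗, a type mismatch blocks all five
affine: ✗, the type mismatch rejects it
relevant: ✗, not simply typable
unrestricted: ✗, fails simple typing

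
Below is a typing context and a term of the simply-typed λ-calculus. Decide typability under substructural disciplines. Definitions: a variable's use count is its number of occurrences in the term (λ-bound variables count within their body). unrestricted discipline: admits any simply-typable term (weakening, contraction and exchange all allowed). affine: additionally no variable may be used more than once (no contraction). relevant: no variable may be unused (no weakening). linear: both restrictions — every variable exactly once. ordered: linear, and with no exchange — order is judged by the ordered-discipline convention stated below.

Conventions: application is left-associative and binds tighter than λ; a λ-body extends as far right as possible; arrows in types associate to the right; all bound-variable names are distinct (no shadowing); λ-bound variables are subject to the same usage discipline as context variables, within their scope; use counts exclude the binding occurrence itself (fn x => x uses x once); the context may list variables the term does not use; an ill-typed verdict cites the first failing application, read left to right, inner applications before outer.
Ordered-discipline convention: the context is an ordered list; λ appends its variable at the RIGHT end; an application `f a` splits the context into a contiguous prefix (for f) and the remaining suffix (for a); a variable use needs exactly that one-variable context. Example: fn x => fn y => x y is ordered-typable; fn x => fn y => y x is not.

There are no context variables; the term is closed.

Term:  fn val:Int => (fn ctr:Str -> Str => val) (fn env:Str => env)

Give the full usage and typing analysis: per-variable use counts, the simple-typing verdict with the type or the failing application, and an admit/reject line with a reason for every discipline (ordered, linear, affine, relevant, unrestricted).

counts: val [bound] ×1; ctr [bound] ×0; env [bound] ×1
uses in reading order: val, env
typing: well-typed — term : Int -> Int
ordered ✗ (ctr never used (weakening))
linear ✗ (ctr never used (weakening))
affine ✓ (at most one use each (val, ctr, env))
relevant ✗ (ctr never used (weakening))
unrestricted ✓ (simply typable at Int -> Int; W, C, E all held)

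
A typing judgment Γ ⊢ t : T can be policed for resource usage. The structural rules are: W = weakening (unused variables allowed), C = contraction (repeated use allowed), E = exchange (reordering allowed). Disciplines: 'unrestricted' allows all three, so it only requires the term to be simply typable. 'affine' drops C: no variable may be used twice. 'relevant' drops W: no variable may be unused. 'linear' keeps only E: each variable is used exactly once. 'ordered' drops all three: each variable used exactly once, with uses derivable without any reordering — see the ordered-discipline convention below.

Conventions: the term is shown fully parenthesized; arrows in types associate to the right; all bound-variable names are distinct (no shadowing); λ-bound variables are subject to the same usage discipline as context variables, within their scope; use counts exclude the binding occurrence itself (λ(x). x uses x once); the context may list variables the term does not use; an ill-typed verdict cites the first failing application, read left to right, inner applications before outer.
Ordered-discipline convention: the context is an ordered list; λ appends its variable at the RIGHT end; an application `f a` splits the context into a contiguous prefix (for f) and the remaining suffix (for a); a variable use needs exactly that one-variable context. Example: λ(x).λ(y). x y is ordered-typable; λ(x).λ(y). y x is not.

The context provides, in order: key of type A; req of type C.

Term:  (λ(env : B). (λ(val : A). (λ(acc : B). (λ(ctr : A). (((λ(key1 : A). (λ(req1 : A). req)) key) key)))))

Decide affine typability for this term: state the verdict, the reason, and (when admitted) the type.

no — repeated use of key ×2
counts: key=2, req=1, env [bound]=0, val [bound]=0, acc [bound]=0, ctr [bound]=0, key1 [bound]=0, req1 [bound]=0
use order (left to right): req, key, key
typing: well-typed — term : B -> A -> B -> A -> C
per-discipline verdicts: ordered ✗ · linear ✗ · affine ✗ · relevant ✗ · unrestricted ✓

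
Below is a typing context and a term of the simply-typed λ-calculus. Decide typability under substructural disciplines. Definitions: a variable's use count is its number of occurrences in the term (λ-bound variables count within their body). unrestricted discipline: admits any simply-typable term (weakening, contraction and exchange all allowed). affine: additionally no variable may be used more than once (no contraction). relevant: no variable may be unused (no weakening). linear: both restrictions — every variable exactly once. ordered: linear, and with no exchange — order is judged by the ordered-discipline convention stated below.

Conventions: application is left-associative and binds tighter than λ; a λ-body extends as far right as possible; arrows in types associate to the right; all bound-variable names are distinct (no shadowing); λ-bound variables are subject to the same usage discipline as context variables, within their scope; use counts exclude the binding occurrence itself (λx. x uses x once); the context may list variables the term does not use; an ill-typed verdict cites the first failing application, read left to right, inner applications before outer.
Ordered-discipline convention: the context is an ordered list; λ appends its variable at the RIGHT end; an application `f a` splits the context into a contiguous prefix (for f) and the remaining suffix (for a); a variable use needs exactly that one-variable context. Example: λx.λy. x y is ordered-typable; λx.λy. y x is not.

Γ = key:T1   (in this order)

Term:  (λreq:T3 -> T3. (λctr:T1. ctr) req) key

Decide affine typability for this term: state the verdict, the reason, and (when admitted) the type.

no — the type mismatch rejects it
use counts: key: 1; req (λ-bound): 1; ctr (λ-bound): 1
uses in reading order: ctr, req, key
typing: ill-typed: argument of type T3 -> T3 where T1 is required
all disciplines: ordered ✗; linear ✗; affine ✗; relevant ✗; unrestricted ✗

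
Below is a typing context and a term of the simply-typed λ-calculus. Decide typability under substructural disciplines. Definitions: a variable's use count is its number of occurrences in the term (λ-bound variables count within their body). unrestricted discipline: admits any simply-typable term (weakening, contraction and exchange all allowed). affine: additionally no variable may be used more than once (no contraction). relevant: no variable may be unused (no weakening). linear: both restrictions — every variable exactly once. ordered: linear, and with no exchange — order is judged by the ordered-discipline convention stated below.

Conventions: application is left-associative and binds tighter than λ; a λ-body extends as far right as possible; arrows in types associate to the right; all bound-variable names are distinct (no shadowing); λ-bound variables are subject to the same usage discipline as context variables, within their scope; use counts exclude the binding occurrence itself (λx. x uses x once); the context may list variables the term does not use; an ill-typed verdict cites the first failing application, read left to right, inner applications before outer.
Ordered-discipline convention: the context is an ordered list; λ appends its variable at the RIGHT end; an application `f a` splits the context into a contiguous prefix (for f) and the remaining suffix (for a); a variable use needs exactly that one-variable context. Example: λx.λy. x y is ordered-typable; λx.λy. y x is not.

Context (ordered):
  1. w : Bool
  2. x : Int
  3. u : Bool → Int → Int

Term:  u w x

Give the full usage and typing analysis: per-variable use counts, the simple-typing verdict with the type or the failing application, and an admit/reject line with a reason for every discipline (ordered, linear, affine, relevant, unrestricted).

variable uses: w: 1, x: 1, u: 1
left-to-right use order: u, w, x
typing: ✓ — Int
ordered: ✗, needs exchange: uses follow u, w, x
linear: ✓, w, x, u: one use apiece
affine: ✓, at most one use each (w, x, u)
relevant: ✓, every one of w, x, u appears
unrestricted: ✓, simply typable at Int; W, C, E all held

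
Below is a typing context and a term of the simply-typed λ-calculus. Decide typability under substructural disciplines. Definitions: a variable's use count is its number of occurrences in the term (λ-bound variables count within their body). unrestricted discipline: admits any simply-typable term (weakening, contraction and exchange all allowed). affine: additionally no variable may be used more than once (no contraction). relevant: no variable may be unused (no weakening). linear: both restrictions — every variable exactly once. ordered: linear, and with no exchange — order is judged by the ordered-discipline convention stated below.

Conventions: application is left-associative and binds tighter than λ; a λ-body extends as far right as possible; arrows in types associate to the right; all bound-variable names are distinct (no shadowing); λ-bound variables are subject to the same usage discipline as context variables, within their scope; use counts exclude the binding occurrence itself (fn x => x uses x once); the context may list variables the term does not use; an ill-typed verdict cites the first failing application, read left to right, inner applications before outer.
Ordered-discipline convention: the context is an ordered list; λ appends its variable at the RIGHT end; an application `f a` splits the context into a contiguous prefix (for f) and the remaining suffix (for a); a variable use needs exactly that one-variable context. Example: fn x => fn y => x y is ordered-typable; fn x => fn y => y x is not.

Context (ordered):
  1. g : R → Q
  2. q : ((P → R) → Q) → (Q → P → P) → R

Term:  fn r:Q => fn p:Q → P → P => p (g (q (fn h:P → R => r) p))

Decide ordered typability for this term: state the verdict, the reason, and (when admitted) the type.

no — repeated use of p ×2; h never used (weakening)
use counts: g: 1×, q: 1×, r [bound]: 1×, p [bound]: 2×, h [bound]: 0×
left-to-right use order: p, g, q, r, p
typing: ✓ — Q → (Q → P → P) → P → P
all disciplines: ordered ✗; linear ✗; affine ✗; relevant ✗; unrestricted ✓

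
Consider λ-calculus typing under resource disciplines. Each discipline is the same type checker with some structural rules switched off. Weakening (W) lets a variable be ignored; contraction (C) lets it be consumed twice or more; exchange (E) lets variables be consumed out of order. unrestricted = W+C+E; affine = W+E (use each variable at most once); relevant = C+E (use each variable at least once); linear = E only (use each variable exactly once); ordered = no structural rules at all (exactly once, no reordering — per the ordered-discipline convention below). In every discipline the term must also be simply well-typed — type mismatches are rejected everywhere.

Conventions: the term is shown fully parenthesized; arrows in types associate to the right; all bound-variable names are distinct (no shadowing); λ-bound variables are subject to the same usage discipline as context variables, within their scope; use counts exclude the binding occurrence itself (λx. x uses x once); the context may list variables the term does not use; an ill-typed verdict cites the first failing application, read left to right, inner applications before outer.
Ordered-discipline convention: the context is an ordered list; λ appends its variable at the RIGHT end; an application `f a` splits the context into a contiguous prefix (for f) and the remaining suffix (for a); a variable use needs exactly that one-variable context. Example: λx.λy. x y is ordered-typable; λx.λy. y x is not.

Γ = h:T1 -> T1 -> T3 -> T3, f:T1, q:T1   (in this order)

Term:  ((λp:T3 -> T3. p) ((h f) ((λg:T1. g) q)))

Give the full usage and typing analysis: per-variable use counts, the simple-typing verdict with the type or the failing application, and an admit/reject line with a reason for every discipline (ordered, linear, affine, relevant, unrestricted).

variable uses: h=1; f=1; q=1; p [bound]=1; g [bound]=1
left-to-right use order: p, h, f, g, q
typing: the term checks, with type T3 -> T3
ordered: ✓, one use each (h, f, q, p, g); ordered split holds
linear: ✓, single use per variable (h, f, q, p, g)
affine: ✓, none of h, f, q, p, g used more than once
relevant: ✓, h, f, q, p, g: all used, weakening unneeded
unrestricted: ✓, type-checks (T3 -> T3) and nothing is barred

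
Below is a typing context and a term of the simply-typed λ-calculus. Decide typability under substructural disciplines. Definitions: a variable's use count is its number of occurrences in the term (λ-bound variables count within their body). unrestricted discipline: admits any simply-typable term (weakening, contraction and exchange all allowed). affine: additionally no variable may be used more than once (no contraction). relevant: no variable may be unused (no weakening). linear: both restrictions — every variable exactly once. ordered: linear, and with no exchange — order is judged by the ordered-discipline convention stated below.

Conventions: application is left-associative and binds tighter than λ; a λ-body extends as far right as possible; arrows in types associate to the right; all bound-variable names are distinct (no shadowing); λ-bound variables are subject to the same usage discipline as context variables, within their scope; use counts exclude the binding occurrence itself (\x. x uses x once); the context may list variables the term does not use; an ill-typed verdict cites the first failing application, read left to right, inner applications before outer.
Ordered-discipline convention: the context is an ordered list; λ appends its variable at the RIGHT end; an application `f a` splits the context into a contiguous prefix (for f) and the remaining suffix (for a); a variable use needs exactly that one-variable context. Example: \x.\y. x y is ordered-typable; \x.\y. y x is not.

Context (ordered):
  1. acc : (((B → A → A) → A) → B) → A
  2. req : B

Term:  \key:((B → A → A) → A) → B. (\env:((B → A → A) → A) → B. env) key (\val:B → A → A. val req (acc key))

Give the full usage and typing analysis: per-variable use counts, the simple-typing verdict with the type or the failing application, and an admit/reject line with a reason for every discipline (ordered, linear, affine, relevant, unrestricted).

use counts: acc=1; req=1; key (λ-bound)=2; env (λ-bound)=1; val (λ-bound)=1
use order (left to right): env, key, val, req, acc, key
typing: well-typed at (((B → A → A) → A) → B) → B
ordered: ✗ — repeated use of key ×2
linear: ✗ — repeated use of key ×2
affine: ✗ — repeated use of key ×2
relevant: ✓ — every one of acc, req, key, env, val appears
unrestricted: ✓ — simply typable at (((B → A → A) → A) → B) → B; W, C, E all held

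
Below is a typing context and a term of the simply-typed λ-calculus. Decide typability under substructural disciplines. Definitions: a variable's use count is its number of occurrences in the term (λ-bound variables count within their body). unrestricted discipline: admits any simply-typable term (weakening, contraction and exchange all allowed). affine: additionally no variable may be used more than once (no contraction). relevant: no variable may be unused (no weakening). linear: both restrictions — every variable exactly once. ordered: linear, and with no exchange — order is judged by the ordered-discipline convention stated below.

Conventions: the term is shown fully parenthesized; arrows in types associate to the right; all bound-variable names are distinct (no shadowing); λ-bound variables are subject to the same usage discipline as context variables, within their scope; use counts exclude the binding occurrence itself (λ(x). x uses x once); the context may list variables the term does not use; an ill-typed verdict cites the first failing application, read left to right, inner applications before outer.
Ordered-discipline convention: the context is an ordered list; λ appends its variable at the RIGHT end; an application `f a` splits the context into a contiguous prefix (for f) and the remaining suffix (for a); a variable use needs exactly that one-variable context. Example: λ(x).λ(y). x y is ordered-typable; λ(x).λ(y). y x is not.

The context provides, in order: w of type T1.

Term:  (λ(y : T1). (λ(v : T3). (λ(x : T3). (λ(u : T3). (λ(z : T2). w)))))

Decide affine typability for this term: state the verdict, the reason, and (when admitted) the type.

yes — w, y, v, x, u, z: no repeats, contraction unneeded; term : T1 → T3 → T3 → T3 → T2 → T1
usage: w: 1, y [bound]: 0, v [bound]: 0, x [bound]: 0, u [bound]: 0, z [bound]: 0
use order (left to right): w
typing: well-typed at T1 → T3 → T3 → T3 → T2 → T1
all disciplines: ordered ✗ · linear ✗ · affine ✓ · relevant ✗ · unrestricted ✓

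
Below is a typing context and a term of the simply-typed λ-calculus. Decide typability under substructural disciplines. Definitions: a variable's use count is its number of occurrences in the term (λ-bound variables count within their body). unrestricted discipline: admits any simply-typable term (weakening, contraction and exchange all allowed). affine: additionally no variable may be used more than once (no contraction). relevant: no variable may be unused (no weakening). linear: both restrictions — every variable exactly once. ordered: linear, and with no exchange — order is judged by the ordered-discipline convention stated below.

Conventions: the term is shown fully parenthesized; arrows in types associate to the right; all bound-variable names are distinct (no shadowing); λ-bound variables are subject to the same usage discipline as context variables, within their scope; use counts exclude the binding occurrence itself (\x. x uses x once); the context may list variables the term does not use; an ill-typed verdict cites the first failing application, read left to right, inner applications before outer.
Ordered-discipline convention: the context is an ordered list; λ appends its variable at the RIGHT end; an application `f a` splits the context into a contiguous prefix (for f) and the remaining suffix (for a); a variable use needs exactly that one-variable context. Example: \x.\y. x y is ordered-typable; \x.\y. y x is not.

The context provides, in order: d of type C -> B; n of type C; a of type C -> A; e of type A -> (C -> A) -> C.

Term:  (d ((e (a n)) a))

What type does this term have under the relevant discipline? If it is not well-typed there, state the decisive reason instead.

term : B
counts: d ×1; n ×1; a ×2; e ×1
order of uses: d, e, a, n, a
typing: well-typed — term : B
per-discipline verdicts: ordered ✗ | linear ✗ | affine ✗ | relevant ✓ | unrestricted ✓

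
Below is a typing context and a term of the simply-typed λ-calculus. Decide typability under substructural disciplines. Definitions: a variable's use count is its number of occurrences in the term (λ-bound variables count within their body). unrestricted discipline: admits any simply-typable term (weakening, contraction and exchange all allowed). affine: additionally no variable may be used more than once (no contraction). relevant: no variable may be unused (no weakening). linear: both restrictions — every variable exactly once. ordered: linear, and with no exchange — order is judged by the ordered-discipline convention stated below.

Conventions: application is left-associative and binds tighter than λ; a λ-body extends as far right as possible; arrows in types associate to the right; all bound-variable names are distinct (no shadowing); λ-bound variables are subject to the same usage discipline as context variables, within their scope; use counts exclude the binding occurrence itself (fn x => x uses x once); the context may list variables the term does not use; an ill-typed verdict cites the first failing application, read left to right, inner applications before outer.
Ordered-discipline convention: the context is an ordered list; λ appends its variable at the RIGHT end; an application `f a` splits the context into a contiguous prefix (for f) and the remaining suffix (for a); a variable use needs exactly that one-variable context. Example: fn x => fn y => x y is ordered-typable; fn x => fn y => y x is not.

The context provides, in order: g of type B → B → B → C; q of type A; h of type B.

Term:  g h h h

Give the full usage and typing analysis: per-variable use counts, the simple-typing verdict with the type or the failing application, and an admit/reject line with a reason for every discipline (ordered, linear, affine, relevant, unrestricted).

usage: g: 1×, q: 0×, h: 3×
left-to-right use order: g, h, h, h
typing: well-typed — term : C
ordered: ✗ — h ×3 used more than once (contraction); q never used (weakening)
linear: ✗ — h ×3 used more than once (contraction); q never used (weakening)
affine: ✗ — h ×3 used more than once (contraction)
relevant: ✗ — q never used (weakening)
unrestricted: ✓ — well-typed at C; no restrictions here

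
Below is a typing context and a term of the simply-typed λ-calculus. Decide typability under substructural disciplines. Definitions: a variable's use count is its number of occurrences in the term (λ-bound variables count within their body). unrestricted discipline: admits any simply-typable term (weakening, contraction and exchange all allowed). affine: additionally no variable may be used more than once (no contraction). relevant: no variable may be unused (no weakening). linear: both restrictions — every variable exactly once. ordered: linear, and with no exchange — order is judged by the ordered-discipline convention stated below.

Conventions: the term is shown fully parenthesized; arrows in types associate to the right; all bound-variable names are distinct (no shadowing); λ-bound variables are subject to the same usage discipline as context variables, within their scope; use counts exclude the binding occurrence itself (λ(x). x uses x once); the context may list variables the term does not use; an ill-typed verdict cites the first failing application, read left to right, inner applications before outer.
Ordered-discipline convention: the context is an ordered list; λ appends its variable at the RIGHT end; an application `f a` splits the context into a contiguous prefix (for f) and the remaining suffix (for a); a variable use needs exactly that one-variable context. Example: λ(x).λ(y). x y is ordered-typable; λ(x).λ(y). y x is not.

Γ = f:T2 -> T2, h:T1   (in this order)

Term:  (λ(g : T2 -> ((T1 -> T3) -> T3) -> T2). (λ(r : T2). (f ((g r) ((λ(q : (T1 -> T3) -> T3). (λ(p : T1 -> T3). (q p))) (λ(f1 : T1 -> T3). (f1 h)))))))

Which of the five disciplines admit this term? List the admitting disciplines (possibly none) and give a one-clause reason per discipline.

admitting disciplines: linear, affine, relevant, unrestricted
counts: f: 1, h: 1, g (λ-bound): 1, r (λ-bound): 1, q (λ-bound): 1, p (λ-bound): 1, f1 (λ-bound): 1
order of uses: f, g, r, q, p, f1, h
typing: well-typed at (T2 -> ((T1 -> T3) -> T3) -> T2) -> T2 -> T2
ordered ✗ (use order f, g, r, q, p, f1, h needs exchange)
linear ✓ (f, h, g, r, q, p, f1: one use apiece)
affine ✓ (f, h, g, r, q, p, f1: no repeats, contraction unneeded)
relevant ✓ (f, h, g, r, q, p, f1: all used, weakening unneeded)
unrestricted ✓ (simply typable at (T2 -> ((T1 -> T3) -> T3) -> T2) -> T2 -> T2; W, C, E all held)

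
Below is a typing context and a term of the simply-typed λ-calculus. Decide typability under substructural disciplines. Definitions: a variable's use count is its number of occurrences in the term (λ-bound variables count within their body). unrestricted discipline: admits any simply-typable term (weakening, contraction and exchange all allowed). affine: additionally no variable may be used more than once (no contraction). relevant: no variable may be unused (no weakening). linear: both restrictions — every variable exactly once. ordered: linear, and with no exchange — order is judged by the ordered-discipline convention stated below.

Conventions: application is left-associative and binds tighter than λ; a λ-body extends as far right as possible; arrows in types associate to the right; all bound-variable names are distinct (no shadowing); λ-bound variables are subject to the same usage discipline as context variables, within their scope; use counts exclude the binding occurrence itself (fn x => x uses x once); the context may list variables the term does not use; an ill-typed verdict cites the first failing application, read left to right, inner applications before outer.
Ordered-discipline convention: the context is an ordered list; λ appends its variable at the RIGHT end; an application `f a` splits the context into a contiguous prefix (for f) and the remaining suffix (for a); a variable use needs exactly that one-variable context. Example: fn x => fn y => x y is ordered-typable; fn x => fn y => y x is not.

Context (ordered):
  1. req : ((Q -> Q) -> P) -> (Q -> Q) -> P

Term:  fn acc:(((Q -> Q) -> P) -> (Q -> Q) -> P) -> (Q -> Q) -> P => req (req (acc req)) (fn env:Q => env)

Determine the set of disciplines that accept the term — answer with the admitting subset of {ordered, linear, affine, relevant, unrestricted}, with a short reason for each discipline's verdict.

accepted by: relevant, unrestricted
variable uses: req=3, acc [bound]=1, env [bound]=1
use order (left to right): req, req, acc, req, env
typing: the term checks, with type ((((Q -> Q) -> P) -> (Q -> Q) -> P) -> (Q -> Q) -> P) -> P
ordered ✗ (needs contraction — req ×3)
linear ✗ (needs contraction — req ×3)
affine ✗ (needs contraction — req ×3)
relevant ✓ (at least one use each (req, acc, env))
unrestricted ✓ (typability at ((((Q -> Q) -> P) -> (Q -> Q) -> P) -> (Q -> Q) -> P) -> P is all that's needed)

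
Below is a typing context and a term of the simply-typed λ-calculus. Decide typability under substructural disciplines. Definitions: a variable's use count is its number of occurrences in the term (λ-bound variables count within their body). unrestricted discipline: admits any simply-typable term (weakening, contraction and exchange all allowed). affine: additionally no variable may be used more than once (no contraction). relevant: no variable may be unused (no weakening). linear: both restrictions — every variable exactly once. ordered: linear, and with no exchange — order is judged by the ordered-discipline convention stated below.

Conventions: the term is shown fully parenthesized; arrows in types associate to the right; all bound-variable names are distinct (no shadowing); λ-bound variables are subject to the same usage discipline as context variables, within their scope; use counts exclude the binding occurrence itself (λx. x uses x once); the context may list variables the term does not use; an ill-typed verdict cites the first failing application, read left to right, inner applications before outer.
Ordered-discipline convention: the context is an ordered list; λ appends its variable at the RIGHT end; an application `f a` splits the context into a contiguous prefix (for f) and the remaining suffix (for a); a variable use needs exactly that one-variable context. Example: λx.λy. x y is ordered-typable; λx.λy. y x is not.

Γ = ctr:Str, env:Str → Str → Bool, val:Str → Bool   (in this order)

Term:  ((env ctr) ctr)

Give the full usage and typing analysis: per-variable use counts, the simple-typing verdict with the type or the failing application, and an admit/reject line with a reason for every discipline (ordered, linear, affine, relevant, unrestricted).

variable uses: ctr=2, env=1, val=0
order of uses: env, ctr, ctr
typing: ✓ — Bool
ordered: ✗ — needs contraction — ctr ×2; val never used (weakening)
linear: ✗ — needs contraction — ctr ×2; val never used (weakening)
affine: ✗ — needs contraction — ctr ×2
relevant: ✗ — val never used (weakening)
unrestricted: ✓ — simply typable at Bool; W, C, E all held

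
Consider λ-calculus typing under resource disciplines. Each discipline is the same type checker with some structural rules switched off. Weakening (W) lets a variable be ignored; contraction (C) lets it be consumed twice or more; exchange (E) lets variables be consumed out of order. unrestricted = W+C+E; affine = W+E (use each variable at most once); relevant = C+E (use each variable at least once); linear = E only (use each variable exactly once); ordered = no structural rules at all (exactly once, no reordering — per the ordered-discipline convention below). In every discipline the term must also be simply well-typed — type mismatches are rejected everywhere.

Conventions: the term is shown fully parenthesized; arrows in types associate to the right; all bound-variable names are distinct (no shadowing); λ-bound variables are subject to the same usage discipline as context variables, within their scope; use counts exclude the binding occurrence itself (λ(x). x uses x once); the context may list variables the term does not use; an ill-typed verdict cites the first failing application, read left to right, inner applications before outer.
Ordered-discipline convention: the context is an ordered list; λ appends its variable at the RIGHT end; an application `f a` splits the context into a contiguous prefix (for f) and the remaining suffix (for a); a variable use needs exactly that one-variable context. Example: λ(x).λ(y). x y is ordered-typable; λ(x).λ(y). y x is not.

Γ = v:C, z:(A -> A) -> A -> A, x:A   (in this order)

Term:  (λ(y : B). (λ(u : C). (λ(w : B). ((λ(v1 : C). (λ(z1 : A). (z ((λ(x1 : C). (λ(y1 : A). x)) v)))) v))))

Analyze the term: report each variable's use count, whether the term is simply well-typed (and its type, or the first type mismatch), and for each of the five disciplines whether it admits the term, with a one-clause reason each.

counts: v: 2; z: 1; x: 1; y (bound): 0; u (bound): 0; w (bound): 0; v1 (bound): 0; z1 (bound): 0; x1 (bound): 0; y1 (bound): 0
use order (left to right): z, x, v, v
typing: ✓ — B -> C -> B -> A -> A -> A
ordered: ✗ — needs contraction — v ×2; unused: y, u, w, v1, z1, x1, y1 — weakening required
linear: ✗ — needs contraction — v ×2; unused: y, u, w, v1, z1, x1, y1 — weakening required
affine: ✗ — needs contraction — v ×2
relevant: ✗ — unused: y, u, w, v1, z1, x1, y1 — weakening required
unrestricted: ✓ — simply typable at B -> C -> B -> A -> A -> A; W, C, E all held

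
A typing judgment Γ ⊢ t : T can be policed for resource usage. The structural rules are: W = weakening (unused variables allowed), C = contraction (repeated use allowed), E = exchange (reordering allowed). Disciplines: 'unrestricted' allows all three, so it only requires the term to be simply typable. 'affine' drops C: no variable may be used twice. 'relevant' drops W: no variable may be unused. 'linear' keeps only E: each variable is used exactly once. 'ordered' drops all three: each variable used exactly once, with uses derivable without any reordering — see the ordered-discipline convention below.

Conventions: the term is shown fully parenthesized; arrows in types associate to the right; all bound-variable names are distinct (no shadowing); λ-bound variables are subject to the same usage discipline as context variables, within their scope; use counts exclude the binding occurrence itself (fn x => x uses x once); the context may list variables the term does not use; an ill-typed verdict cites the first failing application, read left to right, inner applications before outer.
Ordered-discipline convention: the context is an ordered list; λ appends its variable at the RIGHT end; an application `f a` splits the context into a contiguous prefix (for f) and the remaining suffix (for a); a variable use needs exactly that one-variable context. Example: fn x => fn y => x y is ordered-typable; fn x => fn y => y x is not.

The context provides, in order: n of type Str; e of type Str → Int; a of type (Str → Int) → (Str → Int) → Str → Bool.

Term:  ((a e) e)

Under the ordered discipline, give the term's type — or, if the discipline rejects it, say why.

not well-typed under ordered — repeated use of e ×2; n never used (weakening)
variable uses: n ×0, e ×2, a ×1
use order (left to right): a, e, e
typing: well-typed — term : Str → Bool
all disciplines: ordered ✗, linear ✗, affine ✗, relevant ✗, unrestricted ✓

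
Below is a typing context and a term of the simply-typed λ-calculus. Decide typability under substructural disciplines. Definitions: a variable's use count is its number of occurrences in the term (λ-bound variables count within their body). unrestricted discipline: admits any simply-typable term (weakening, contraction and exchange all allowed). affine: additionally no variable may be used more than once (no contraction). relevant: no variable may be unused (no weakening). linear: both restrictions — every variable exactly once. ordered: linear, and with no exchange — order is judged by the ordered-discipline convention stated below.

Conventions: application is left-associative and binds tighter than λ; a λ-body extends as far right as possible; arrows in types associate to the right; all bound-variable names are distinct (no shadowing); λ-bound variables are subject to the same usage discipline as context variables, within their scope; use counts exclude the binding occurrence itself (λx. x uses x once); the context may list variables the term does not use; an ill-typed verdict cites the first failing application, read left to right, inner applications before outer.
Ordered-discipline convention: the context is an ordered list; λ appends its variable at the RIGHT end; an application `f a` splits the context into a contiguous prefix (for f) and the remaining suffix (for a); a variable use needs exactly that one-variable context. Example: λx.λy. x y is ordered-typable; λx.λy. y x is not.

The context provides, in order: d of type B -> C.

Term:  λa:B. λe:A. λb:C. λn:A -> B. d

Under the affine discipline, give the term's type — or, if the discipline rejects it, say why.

term : B -> A -> C -> (A -> B) -> B -> C
variable uses: d ×1, a (λ-bound) ×0, e (λ-bound) ×0, b (λ-bound) ×0, n (λ-bound) ×0
order of uses: d
typing: ✓ — B -> A -> C -> (A -> B) -> B -> C
per-discipline verdicts: ordered ✗ | linear ✗ | affine ✓ | relevant ✗ | unrestricted ✓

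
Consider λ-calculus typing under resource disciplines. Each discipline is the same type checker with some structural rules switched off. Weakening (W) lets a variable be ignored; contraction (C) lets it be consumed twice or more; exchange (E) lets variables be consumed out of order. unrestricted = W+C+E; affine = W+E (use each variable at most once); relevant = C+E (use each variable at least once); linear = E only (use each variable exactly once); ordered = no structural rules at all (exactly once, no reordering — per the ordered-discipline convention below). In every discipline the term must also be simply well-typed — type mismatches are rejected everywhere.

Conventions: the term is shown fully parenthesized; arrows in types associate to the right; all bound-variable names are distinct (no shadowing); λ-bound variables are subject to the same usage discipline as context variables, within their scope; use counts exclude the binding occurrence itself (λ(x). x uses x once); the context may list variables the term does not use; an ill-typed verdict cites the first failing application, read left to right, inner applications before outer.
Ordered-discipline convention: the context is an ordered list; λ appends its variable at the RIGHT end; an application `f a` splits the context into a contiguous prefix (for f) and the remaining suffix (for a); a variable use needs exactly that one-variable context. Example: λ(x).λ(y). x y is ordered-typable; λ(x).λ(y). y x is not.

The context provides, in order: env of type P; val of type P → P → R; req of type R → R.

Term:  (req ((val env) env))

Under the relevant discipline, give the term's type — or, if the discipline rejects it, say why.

term : R
use counts: env: 2; val: 1; req: 1
left-to-right use order: req, val, env, env
typing: well-typed — term : R
summary: ordered ✗, linear ✗, affine ✗, relevant ✓, unrestricted ✓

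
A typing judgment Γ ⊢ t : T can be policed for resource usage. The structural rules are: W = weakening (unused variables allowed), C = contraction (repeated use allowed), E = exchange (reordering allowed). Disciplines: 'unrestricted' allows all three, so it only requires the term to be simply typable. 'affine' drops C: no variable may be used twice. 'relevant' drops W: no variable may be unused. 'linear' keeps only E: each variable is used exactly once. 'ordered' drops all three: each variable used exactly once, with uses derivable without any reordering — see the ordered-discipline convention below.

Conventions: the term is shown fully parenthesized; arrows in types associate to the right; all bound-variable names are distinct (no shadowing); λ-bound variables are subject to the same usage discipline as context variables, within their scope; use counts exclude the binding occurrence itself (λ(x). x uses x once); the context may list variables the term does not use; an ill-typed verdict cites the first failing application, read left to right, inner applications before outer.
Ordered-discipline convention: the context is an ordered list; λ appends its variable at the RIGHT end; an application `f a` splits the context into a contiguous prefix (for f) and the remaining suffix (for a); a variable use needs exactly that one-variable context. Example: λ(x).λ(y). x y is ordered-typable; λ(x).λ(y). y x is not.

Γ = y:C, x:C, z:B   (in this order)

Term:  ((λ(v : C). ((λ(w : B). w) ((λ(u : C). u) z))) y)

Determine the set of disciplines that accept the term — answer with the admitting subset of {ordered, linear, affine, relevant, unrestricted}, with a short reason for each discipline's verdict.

admitting disciplines: none
use counts: y: 1×; x: 0×; z: 1×; v (λ-bound): 0×; w (λ-bound): 1×; u (λ-bound): 1×
order of uses: w, u, z, y
typing: ill-typed: an application expects C but receives B
ordered ✗ (a type mismatch blocks all five)
linear ✗ (the type mismatch rejects it)
affine ✗ (not simply typable)
relevant ✗ (fails simple typing)
unrestricted ✗ (a type mismatch blocks all five)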